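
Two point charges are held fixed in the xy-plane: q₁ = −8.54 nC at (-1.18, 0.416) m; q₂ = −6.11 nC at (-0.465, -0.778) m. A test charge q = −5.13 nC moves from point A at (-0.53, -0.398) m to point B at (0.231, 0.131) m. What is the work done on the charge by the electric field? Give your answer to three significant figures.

5.89×10⁻⁷ J

The work done by the electric force is W_field = −ΔU = −q(V_B − V_A) = q(V_A − V_B).
At A: distances to the source charges are 1.04 m, 0.386 m; V_A = Σ kqᵢ/rᵢ = -216 V.
At B: distances to the source charges are 1.44 m, 1.14 m; V_B = Σ kqᵢ/rᵢ = -101 V.
ΔV = V_B − V_A = 115 V.
W_field = −qΔV = −(-5.13×10⁻⁹ C)(115 V) = 5.89×10⁻⁷ J.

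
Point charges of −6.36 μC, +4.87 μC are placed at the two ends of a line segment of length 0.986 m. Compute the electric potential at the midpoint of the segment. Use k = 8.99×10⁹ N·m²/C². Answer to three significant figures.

Electric potential is a scalar, so the contributions from each charge add algebraically: V = Σ kqᵢ/rᵢ.
Each charge is 0.493 m from the midpoint.
V = k[(-6.36×10⁻⁶)/(0.493) + (4.87×10⁻⁶)/(0.493)] = -2.72×10⁴ V.

-2.72×10⁴ V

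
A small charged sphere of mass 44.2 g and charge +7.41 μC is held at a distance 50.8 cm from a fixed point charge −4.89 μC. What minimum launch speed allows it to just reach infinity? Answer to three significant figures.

5.39 m/s

To just escape, total mechanical energy must reach zero at infinity: ½mv²_min + U = 0, so ½mv²_min = −U = |kQq|/r.
|U| = |kQq|/r = (8.99×10⁹ N·m²/C²)(4.89×10⁻⁶)(7.41×10⁻⁶)/(0.508) = 0.641 J.
v_min = √(2|U|/m) = √(2·0.641/0.0442) = 5.39 m/s.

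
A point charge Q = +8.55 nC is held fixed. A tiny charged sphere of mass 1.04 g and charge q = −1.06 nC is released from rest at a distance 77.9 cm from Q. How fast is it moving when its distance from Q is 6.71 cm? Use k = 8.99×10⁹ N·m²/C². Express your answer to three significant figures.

0.0462 m/s

Only the electrostatic force acts, so mechanical energy is conserved: ½mv² = U₁ − U₂ = kQq(1/r₁ − 1/r₂).
U₁ − U₂ = (8.99×10⁹ N·m²/C²)(8.55×10⁻⁹ C)(-1.06×10⁻⁹ C)(1/0.779 − 1/0.0671) = 1.11×10⁻⁶ J.
v = √(2·1.11×10⁻⁶/1.04×10⁻³) = 0.0462 m/s.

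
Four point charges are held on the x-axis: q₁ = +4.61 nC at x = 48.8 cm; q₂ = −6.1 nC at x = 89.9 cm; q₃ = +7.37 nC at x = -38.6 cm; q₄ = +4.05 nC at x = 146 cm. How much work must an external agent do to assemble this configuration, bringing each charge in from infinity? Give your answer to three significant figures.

-6.58×10⁻⁷ J

The assembly work is the sum of pairwise potential energies, U = Σ_{i<j} kqᵢqⱼ/rᵢⱼ.
Pair separations: r₁₂ = 0.411 m, r₁₃ = 0.874 m, r₁₄ = 0.972 m, r₂₃ = 1.29 m, r₂₄ = 0.561 m, r₃₄ = 1.85 m.
Summing all 6 pair terms gives U = -6.58×10⁻⁷ J.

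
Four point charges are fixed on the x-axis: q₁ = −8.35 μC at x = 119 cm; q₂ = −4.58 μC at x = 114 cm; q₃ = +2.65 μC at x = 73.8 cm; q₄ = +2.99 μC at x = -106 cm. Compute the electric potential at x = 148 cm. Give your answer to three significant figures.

Electric potential is a scalar, so the contributions from each charge add algebraically: V = Σ kqᵢ/rᵢ.
Distances from the field point to each charge: r₁ = 0.290 m, r₂ = 0.340 m, r₃ = 0.742 m, r₄ = 2.54 m.
V = k[(-8.35×10⁻⁶)/(0.290) + (-4.58×10⁻⁶)/(0.340) + (2.65×10⁻⁶)/(0.742) + (2.99×10⁻⁶)/(2.54)] = -3.37×10⁵ V.

-3.37×10⁵ V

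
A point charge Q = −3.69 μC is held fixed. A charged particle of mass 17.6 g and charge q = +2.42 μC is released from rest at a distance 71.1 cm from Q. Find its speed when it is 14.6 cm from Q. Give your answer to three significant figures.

Only the electrostatic force acts, so mechanical energy is conserved: ½mv² = U₁ − U₂ = kQq(1/r₁ − 1/r₂).
U₁ − U₂ = (8.99×10⁹ N·m²/C²)(-3.69×10⁻⁶ C)(2.42×10⁻⁶ C)(1/0.711 − 1/0.146) = 0.437 J.
v = √(2·0.437/0.0176) = 7.05 m/s.

7.05 m/s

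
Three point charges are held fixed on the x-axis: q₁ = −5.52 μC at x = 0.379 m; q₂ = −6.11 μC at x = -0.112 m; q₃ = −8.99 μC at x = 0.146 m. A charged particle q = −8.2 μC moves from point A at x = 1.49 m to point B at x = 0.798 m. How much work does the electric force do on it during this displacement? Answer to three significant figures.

-1.34 J

The work done by the electric force is W_field = −ΔU = −q(V_B − V_A) = q(V_A − V_B).
At A: distances to the source charges are 1.11 m, 1.60 m, 1.34 m; V_A = Σ kqᵢ/rᵢ = -1.39×10⁵ V.
At B: distances to the source charges are 0.419 m, 0.910 m, 0.652 m; V_B = Σ kqᵢ/rᵢ = -3.03×10⁵ V.
ΔV = V_B − V_A = -1.64×10⁵ V.
W_field = −qΔV = −(-8.20×10⁻⁶ C)(-1.64×10⁵ V) = -1.34 J.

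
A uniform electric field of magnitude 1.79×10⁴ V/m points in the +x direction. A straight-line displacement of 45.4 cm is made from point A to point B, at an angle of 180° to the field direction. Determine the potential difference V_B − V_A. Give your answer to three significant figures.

8130 V

Only the component of displacement along E changes the potential: ΔV = −E·d·cosθ.
ΔV = −(1.79×10⁴ V/m)(0.454 m)cos180° = 8130 V.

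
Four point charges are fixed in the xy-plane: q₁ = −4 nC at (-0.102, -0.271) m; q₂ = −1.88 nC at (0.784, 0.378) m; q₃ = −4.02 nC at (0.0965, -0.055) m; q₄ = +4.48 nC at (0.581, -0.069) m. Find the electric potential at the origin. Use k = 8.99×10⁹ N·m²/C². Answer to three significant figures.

-400 V

Electric potential is a scalar, so the contributions from each charge add algebraically: V = Σ kqᵢ/rᵢ.
Distances from the field point to each charge: r₁ = 0.290 m, r₂ = 0.870 m, r₃ = 0.111 m, r₄ = 0.585 m.
V = k[(-4.00×10⁻⁹)/(0.290) + (-1.88×10⁻⁹)/(0.870) + (-4.02×10⁻⁹)/(0.111) + (4.48×10⁻⁹)/(0.585)] = -400 V.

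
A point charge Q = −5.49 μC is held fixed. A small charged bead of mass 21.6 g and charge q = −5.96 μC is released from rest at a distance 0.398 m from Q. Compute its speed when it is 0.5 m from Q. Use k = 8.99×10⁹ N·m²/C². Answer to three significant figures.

Only the electrostatic force acts, so mechanical energy is conserved: ½mv² = U₁ − U₂ = kQq(1/r₁ − 1/r₂).
U₁ − U₂ = (8.99×10⁹ N·m²/C²)(-5.49×10⁻⁶ C)(-5.96×10⁻⁶ C)(1/0.398 − 1/0.500) = 0.151 J.
v = √(2·0.151/0.0216) = 3.74 m/s.

3.74 m/s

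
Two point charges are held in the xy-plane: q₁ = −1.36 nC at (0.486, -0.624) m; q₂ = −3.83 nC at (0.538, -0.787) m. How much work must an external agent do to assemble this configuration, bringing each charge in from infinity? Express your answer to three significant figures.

The assembly work is the sum of pairwise potential energies, U = Σ_{i<j} kqᵢqⱼ/rᵢⱼ.
Pair separations: r₁₂ = 0.171 m.
U = (2.74×10⁻⁷) = 2.74×10⁻⁷ J.

2.74×10⁻⁷ J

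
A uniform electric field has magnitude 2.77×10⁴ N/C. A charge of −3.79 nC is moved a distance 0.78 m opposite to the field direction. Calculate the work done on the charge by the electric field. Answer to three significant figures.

The potential change for a displacement 0.78 m opposite to the field direction is ΔV = +Ed = 2.16×10⁴ V.
W_field = −qΔV = 8.19×10⁻⁵ J.

8.19×10⁻⁵ J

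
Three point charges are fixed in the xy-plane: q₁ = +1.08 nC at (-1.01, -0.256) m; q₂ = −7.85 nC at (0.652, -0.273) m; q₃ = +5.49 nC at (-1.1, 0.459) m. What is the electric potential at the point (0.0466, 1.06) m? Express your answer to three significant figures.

-4.33 V

The total potential is the scalar sum of each charge's contribution, V = Σ kqᵢ/rᵢ.
Distances from the field point to each charge: r₁ = 1.69 m, r₂ = 1.46 m, r₃ = 1.29 m.
V = k[(1.08×10⁻⁹)/(1.69) + (-7.85×10⁻⁹)/(1.46) + (5.49×10⁻⁹)/(1.29)] = -4.33 V.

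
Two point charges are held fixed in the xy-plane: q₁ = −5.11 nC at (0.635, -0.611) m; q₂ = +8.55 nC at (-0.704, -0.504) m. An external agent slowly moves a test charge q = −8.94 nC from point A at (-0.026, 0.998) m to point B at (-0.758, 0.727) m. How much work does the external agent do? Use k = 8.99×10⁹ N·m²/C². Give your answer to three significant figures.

-1.64×10⁻⁷ J

For quasistatic motion the external work equals the change in potential energy: W_ext = qΔV = q(V_B − V_A).
At A: distances to the source charges are 1.74 m, 1.65 m; V_A = Σ kqᵢ/rᵢ = 20.2 V.
At B: distances to the source charges are 1.93 m, 1.23 m; V_B = Σ kqᵢ/rᵢ = 38.6 V.
ΔV = V_B − V_A = 18.4 V.
W_ext = qΔV = (-8.94×10⁻⁹ C)(18.4 V) = -1.64×10⁻⁷ J.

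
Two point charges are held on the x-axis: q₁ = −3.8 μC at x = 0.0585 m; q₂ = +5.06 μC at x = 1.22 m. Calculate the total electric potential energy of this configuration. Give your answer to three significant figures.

-0.149 J

The assembly work is the sum of pairwise potential energies, U = Σ_{i<j} kqᵢqⱼ/rᵢⱼ.
Pair separations: r₁₂ = 1.16 m.
U = (-0.149) = -0.149 J.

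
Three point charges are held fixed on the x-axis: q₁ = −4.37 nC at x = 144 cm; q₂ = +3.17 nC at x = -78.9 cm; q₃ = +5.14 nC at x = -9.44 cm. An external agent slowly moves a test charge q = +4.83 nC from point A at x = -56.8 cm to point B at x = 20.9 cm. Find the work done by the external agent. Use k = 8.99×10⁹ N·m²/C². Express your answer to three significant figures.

-2.80×10⁻⁷ J

For quasistatic motion the external work equals the change in potential energy: W_ext = qΔV = q(V_B − V_A).
At A: distances to the source charges are 2.01 m, 0.221 m, 0.474 m; V_A = Σ kqᵢ/rᵢ = 207 V.
At B: distances to the source charges are 1.23 m, 0.998 m, 0.303 m; V_B = Σ kqᵢ/rᵢ = 149 V.
ΔV = V_B − V_A = -58.0 V.
W_ext = qΔV = (4.83×10⁻⁹ C)(-58.0 V) = -2.80×10⁻⁷ J.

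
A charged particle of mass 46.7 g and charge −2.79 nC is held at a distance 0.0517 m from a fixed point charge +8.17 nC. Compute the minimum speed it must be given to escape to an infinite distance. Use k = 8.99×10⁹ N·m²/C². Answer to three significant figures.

0.0130 m/s

To just escape, total mechanical energy must reach zero at infinity: ½mv²_min + U = 0, so ½mv²_min = −U = |kQq|/r.
|U| = |kQq|/r = (8.99×10⁹ N·m²/C²)(8.17×10⁻⁹)(2.79×10⁻⁹)/(0.0517) = 3.96×10⁻⁶ J.
v_min = √(2|U|/m) = √(2·3.96×10⁻⁶/0.0467) = 0.0130 m/s.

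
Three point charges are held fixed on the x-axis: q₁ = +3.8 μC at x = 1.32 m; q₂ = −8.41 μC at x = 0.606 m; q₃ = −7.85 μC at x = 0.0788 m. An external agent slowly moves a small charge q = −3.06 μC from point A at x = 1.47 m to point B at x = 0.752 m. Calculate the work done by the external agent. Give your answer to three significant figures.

For quasistatic motion the external work equals the change in potential energy: W_ext = qΔV = q(V_B − V_A).
At A: distances to the source charges are 0.150 m, 0.864 m, 1.39 m; V_A = Σ kqᵢ/rᵢ = 8.95×10⁴ V.
At B: distances to the source charges are 0.568 m, 0.146 m, 0.673 m; V_B = Σ kqᵢ/rᵢ = -5.63×10⁵ V.
ΔV = V_B − V_A = -6.52×10⁵ V.
W_ext = qΔV = (-3.06×10⁻⁶ C)(-6.52×10⁵ V) = 2.00 J.

2.00 J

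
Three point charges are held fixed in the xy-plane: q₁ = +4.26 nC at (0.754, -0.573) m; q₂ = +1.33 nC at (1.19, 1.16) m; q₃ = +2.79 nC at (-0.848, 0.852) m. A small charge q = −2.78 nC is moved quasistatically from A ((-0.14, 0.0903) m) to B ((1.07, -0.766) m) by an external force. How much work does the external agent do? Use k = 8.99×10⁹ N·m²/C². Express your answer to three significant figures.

For quasistatic motion the external work equals the change in potential energy: W_ext = qΔV = q(V_B − V_A).
At A: distances to the source charges are 1.11 m, 1.71 m, 1.04 m; V_A = Σ kqᵢ/rᵢ = 65.5 V.
At B: distances to the source charges are 0.370 m, 1.93 m, 2.51 m; V_B = Σ kqᵢ/rᵢ = 120 V.
ΔV = V_B − V_A = 54.1 V.
W_ext = qΔV = (-2.78×10⁻⁹ C)(54.1 V) = -1.50×10⁻⁷ J.

-1.50×10⁻⁷ J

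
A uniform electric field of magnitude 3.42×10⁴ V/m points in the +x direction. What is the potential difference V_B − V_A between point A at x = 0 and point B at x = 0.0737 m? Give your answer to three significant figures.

In a uniform field, potential decreases in the direction of E: V_B − V_A = −E·Δx.
V_B − V_A = −(3.42×10⁴ V/m)(0.0737 m) = -2520 V.

-2520 V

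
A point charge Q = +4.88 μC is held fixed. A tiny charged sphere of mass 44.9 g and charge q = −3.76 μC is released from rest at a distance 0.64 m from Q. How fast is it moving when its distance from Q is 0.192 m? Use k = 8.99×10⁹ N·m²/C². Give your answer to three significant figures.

5.18 m/s

Only the electrostatic force acts, so mechanical energy is conserved: ½mv² = U₁ − U₂ = kQq(1/r₁ − 1/r₂).
U₁ − U₂ = (8.99×10⁹ N·m²/C²)(4.88×10⁻⁶ C)(-3.76×10⁻⁶ C)(1/0.640 − 1/0.192) = 0.601 J.
v = √(2·0.601/0.0449) = 5.18 m/s.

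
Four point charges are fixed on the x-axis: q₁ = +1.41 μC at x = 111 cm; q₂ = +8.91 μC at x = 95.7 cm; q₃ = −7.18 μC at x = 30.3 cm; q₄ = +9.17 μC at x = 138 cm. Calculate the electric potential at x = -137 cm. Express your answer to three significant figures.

Electric potential is a scalar, so the contributions from each charge add algebraically: V = Σ kqᵢ/rᵢ.
Distances from the field point to each charge: r₁ = 2.48 m, r₂ = 2.33 m, r₃ = 1.67 m, r₄ = 2.75 m.
V = k[(1.41×10⁻⁶)/(2.48) + (8.91×10⁻⁶)/(2.33) + (-7.18×10⁻⁶)/(1.67) + (9.17×10⁻⁶)/(2.75)] = 3.09×10⁴ V.

3.09×10⁴ V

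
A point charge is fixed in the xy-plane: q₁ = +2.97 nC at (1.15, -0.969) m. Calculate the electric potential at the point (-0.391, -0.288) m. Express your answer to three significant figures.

Electric potential is a scalar, so the contributions from each charge add algebraically: V = Σ kqᵢ/rᵢ.
Distances from the field point to each charge: r₁ = 1.68 m.
V = k[(2.97×10⁻⁹)/(1.68)] = 15.8 V.

15.8 V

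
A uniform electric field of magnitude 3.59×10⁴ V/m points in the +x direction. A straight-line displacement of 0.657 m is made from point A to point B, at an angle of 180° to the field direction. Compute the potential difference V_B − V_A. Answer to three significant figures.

2.36×10⁴ V

Only the component of displacement along E changes the potential: ΔV = −E·d·cosθ.
ΔV = −(3.59×10⁴ V/m)(0.657 m)cos180° = 2.36×10⁴ V.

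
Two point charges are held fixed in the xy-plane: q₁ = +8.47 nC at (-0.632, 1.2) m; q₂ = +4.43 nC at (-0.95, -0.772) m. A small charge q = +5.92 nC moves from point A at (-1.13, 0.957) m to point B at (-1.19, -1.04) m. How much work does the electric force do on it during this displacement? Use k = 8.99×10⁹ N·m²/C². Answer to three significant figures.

The work done by the electric force is W_field = −ΔU = −q(V_B − V_A) = q(V_A − V_B).
At A: distances to the source charges are 0.554 m, 1.74 m; V_A = Σ kqᵢ/rᵢ = 160 V.
At B: distances to the source charges are 2.31 m, 0.360 m; V_B = Σ kqᵢ/rᵢ = 144 V.
ΔV = V_B − V_A = -16.6 V.
W_field = −qΔV = −(5.92×10⁻⁹ C)(-16.6 V) = 9.85×10⁻⁸ J.

9.85×10⁻⁸ J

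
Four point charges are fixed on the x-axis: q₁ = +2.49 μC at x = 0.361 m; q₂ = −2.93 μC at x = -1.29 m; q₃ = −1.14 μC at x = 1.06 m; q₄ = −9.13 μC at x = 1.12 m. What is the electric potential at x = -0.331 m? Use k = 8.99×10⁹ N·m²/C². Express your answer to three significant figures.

-5.91×10⁴ V

Electric potential is a scalar, so the contributions from each charge add algebraically: V = Σ kqᵢ/rᵢ.
Distances from the field point to each charge: r₁ = 0.692 m, r₂ = 0.959 m, r₃ = 1.39 m, r₄ = 1.45 m.
V = k[(2.49×10⁻⁶)/(0.692) + (-2.93×10⁻⁶)/(0.959) + (-1.14×10⁻⁶)/(1.39) + (-9.13×10⁻⁶)/(1.45)] = -5.91×10⁴ V.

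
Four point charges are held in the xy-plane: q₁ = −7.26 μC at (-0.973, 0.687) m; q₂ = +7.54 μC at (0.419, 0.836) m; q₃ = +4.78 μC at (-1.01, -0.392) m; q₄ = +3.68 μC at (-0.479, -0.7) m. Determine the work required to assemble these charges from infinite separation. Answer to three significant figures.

-0.234 J

The assembly work is the sum of pairwise potential energies, U = Σ_{i<j} kqᵢqⱼ/rᵢⱼ.
Pair separations: r₁₂ = 1.40 m, r₁₃ = 1.08 m, r₁₄ = 1.47 m, r₂₃ = 1.88 m, r₂₄ = 1.78 m, r₃₄ = 0.614 m.
Summing all 6 pair terms gives U = -0.234 J.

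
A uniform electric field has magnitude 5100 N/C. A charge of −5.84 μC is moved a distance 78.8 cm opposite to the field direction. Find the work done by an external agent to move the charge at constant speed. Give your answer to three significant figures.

The potential change for a displacement 78.8 cm opposite to the field direction is ΔV = +Ed = 4020 V.
W_ext = qΔV = -0.0235 J.

-0.0235 J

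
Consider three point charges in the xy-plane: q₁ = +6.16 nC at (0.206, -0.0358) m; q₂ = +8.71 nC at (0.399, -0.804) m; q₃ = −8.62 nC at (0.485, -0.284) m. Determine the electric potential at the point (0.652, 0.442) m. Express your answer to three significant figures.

The total potential is the scalar sum of each charge's contribution, V = Σ kqᵢ/rᵢ.
Distances from the field point to each charge: r₁ = 0.654 m, r₂ = 1.27 m, r₃ = 0.745 m.
V = k[(6.16×10⁻⁹)/(0.654) + (8.71×10⁻⁹)/(1.27) + (-8.62×10⁻⁹)/(0.745)] = 42.3 V.

42.3 V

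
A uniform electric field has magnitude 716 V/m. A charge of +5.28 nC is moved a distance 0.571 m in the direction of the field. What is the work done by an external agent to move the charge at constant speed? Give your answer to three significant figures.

-2.16×10⁻⁶ J

The potential change for a displacement 0.571 m in the direction of the field is ΔV = −Ed = -409 V.
W_ext = qΔV = -2.16×10⁻⁶ J.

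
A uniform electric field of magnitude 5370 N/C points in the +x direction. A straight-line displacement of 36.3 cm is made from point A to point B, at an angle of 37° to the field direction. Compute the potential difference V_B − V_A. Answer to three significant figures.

Only the component of displacement along E changes the potential: ΔV = −E·d·cosθ.
ΔV = −(5370 V/m)(0.363 m)cos37° = -1560 V.

-1560 V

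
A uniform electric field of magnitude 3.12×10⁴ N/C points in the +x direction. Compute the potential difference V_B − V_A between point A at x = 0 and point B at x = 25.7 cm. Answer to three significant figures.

In a uniform field, potential decreases in the direction of E: V_B − V_A = −E·Δx.
V_B − V_A = −(3.12×10⁴ V/m)(0.257 m) = -8020 V.

-8020 V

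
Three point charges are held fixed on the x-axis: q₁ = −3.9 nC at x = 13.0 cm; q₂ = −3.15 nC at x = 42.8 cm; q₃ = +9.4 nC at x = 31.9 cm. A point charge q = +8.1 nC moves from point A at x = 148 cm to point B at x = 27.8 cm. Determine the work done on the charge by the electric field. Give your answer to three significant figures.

-1.31×10⁻⁵ J

The work done by the electric force is W_field = −ΔU = −q(V_B − V_A) = q(V_A − V_B).
At A: distances to the source charges are 1.35 m, 1.05 m, 1.16 m; V_A = Σ kqᵢ/rᵢ = 19.9 V.
At B: distances to the source charges are 0.148 m, 0.150 m, 0.0410 m; V_B = Σ kqᵢ/rᵢ = 1640 V.
ΔV = V_B − V_A = 1620 V.
W_field = −qΔV = −(8.10×10⁻⁹ C)(1620 V) = -1.31×10⁻⁵ J.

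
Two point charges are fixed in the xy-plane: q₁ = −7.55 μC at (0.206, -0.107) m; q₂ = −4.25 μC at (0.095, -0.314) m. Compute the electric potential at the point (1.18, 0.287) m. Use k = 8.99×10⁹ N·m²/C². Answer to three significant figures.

Electric potential is a scalar, so the contributions from each charge add algebraically: V = Σ kqᵢ/rᵢ.
Distances from the field point to each charge: r₁ = 1.05 m, r₂ = 1.24 m.
V = k[(-7.55×10⁻⁶)/(1.05) + (-4.25×10⁻⁶)/(1.24)] = -9.54×10⁴ V.

-9.54×10⁴ V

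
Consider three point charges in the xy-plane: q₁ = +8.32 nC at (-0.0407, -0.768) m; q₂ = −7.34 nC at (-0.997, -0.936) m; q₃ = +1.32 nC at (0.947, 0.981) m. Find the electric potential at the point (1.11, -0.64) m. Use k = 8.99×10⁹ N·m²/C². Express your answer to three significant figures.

40.9 V

The total potential is the scalar sum of each charge's contribution, V = Σ kqᵢ/rᵢ.
Distances from the field point to each charge: r₁ = 1.16 m, r₂ = 2.13 m, r₃ = 1.63 m.
V = k[(8.32×10⁻⁹)/(1.16) + (-7.34×10⁻⁹)/(2.13) + (1.32×10⁻⁹)/(1.63)] = 40.9 V.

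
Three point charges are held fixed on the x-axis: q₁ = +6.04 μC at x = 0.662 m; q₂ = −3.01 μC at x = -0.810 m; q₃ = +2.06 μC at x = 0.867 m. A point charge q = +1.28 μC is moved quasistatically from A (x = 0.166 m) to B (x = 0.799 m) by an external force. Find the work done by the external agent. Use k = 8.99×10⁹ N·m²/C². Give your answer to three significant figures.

For quasistatic motion the external work equals the change in potential energy: W_ext = qΔV = q(V_B − V_A).
At A: distances to the source charges are 0.496 m, 0.976 m, 0.701 m; V_A = Σ kqᵢ/rᵢ = 1.08×10⁵ V.
At B: distances to the source charges are 0.137 m, 1.61 m, 0.0680 m; V_B = Σ kqᵢ/rᵢ = 6.52×10⁵ V.
ΔV = V_B − V_A = 5.44×10⁵ V.
W_ext = qΔV = (1.28×10⁻⁶ C)(5.44×10⁵ V) = 0.696 J.

0.696 J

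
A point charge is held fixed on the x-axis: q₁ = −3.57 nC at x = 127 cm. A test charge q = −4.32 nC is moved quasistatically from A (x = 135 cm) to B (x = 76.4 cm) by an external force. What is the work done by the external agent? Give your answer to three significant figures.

-1.46×10⁻⁶ J

For quasistatic motion the external work equals the change in potential energy: W_ext = qΔV = q(V_B − V_A).
At A: distance to the source charge is 0.0800 m; V_A = kq₁/r = -401 V.
At B: distance to the source charge is 0.506 m; V_B = kq₁/r = -63.4 V.
ΔV = V_B − V_A = 338 V.
W_ext = qΔV = (-4.32×10⁻⁹ C)(338 V) = -1.46×10⁻⁶ J.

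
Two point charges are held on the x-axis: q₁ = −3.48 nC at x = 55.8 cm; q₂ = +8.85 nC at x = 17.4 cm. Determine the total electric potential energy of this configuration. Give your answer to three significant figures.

The assembly work is the sum of pairwise potential energies, U = Σ_{i<j} kqᵢqⱼ/rᵢⱼ.
Pair separations: r₁₂ = 0.384 m.
U = (-7.21×10⁻⁷) = -7.21×10⁻⁷ J.

-7.21×10⁻⁷ J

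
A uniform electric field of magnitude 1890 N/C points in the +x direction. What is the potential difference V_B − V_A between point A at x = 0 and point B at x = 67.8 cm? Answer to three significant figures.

In a uniform field, potential decreases in the direction of E: V_B − V_A = −E·Δx.
V_B − V_A = −(1890 V/m)(0.678 m) = -1280 V.

-1280 V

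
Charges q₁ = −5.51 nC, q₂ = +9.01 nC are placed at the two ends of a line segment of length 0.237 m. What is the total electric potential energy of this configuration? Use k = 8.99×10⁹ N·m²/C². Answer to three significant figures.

The assembly work is the sum of pairwise potential energies, U = Σ_{i<j} kqᵢqⱼ/rᵢⱼ.
The separation is r = 0.237 m.
U = (-1.88×10⁻⁶) = -1.88×10⁻⁶ J.

-1.88×10⁻⁶ J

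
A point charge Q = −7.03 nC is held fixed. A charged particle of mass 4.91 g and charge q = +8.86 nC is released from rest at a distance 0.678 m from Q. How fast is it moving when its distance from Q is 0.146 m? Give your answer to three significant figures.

Only the electrostatic force acts, so mechanical energy is conserved: ½mv² = U₁ − U₂ = kQq(1/r₁ − 1/r₂).
U₁ − U₂ = (8.99×10⁹ N·m²/C²)(-7.03×10⁻⁹ C)(8.86×10⁻⁹ C)(1/0.678 − 1/0.146) = 3.01×10⁻⁶ J.
v = √(2·3.01×10⁻⁶/4.91×10⁻³) = 0.0350 m/s.

0.0350 m/s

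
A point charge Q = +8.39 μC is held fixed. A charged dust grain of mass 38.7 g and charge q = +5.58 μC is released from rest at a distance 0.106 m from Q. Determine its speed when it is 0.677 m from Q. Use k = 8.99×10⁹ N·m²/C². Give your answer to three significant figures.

Only the electrostatic force acts, so mechanical energy is conserved: ½mv² = U₁ − U₂ = kQq(1/r₁ − 1/r₂).
U₁ − U₂ = (8.99×10⁹ N·m²/C²)(8.39×10⁻⁶ C)(5.58×10⁻⁶ C)(1/0.106 − 1/0.677) = 3.35 J.
v = √(2·3.35/0.0387) = 13.2 m/s.

13.2 m/s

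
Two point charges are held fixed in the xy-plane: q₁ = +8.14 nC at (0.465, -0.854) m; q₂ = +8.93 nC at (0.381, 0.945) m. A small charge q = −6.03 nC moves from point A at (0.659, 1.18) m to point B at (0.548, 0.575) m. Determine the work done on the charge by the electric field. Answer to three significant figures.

-4.50×10⁻⁸ J

The work done by the electric force is W_field = −ΔU = −q(V_B − V_A) = q(V_A − V_B).
At A: distances to the source charges are 2.04 m, 0.364 m; V_A = Σ kqᵢ/rᵢ = 256 V.
At B: distances to the source charges are 1.43 m, 0.406 m; V_B = Σ kqᵢ/rᵢ = 249 V.
ΔV = V_B − V_A = -7.47 V.
W_field = −qΔV = −(-6.03×10⁻⁹ C)(-7.47 V) = -4.50×10⁻⁸ J.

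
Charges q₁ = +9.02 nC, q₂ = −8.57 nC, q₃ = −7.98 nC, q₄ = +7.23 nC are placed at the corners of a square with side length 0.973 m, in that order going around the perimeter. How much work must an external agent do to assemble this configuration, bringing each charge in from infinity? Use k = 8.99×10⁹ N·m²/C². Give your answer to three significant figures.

-8.88×10⁻⁷ J

The assembly work is the sum of pairwise potential energies, U = Σ_{i<j} kqᵢqⱼ/rᵢⱼ.
The four side pairs have separation 0.973 m and the two diagonal pairs 1.38 m.
Summing all 6 pair terms gives U = -8.88×10⁻⁷ J.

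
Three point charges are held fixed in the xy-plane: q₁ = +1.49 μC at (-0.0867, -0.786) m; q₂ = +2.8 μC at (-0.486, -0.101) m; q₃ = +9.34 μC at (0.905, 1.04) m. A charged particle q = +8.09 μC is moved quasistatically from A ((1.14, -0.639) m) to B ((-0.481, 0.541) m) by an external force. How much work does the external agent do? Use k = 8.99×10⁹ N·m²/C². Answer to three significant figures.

For quasistatic motion the external work equals the change in potential energy: W_ext = qΔV = q(V_B − V_A).
At A: distances to the source charges are 1.24 m, 1.71 m, 1.70 m; V_A = Σ kqᵢ/rᵢ = 7.51×10⁴ V.
At B: distances to the source charges are 1.38 m, 0.642 m, 1.47 m; V_B = Σ kqᵢ/rᵢ = 1.06×10⁵ V.
ΔV = V_B − V_A = 3.08×10⁴ V.
W_ext = qΔV = (8.09×10⁻⁶ C)(3.08×10⁴ V) = 0.249 J.

0.249 J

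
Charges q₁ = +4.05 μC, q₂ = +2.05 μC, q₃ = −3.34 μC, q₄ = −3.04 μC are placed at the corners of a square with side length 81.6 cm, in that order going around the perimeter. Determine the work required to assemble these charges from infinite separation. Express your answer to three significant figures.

-0.162 J

The assembly work is the sum of pairwise potential energies, U = Σ_{i<j} kqᵢqⱼ/rᵢⱼ.
The four side pairs have separation 0.816 m and the two diagonal pairs 1.15 m.
Summing all 6 pair terms gives U = -0.162 J.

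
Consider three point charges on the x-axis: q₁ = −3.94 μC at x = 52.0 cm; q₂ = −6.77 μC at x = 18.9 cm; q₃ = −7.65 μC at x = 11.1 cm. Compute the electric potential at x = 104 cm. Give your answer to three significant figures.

-2.14×10⁵ V

The total potential is the scalar sum of each charge's contribution, V = Σ kqᵢ/rᵢ.
Distances from the field point to each charge: r₁ = 0.520 m, r₂ = 0.851 m, r₃ = 0.929 m.
V = k[(-3.94×10⁻⁶)/(0.520) + (-6.77×10⁻⁶)/(0.851) + (-7.65×10⁻⁶)/(0.929)] = -2.14×10⁵ V.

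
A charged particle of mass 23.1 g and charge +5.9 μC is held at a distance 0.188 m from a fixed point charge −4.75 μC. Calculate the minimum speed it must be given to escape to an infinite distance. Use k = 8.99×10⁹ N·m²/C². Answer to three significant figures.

To just escape, total mechanical energy must reach zero at infinity: ½mv²_min + U = 0, so ½mv²_min = −U = |kQq|/r.
|U| = |kQq|/r = (8.99×10⁹ N·m²/C²)(4.75×10⁻⁶)(5.90×10⁻⁶)/(0.188) = 1.34 J.
v_min = √(2|U|/m) = √(2·1.34/0.0231) = 10.8 m/s.

10.8 m/s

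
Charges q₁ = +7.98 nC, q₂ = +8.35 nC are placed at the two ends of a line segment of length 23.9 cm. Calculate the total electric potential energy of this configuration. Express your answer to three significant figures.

2.51×10⁻⁶ J

The work to assemble the configuration equals its total potential energy, U = Σ kqᵢqⱼ/rᵢⱼ over all pairs.
The separation is r = 0.239 m.
U = (2.51×10⁻⁶) = 2.51×10⁻⁶ J.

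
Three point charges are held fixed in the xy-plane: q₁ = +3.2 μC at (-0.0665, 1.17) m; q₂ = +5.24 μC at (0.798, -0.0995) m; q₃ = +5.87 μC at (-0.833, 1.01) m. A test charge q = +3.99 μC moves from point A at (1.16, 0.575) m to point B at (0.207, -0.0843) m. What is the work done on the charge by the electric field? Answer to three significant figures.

The work done by the electric force is W_field = −ΔU = −q(V_B − V_A) = q(V_A − V_B).
At A: distances to the source charges are 1.36 m, 0.766 m, 2.04 m; V_A = Σ kqᵢ/rᵢ = 1.09×10⁵ V.
At B: distances to the source charges are 1.28 m, 0.591 m, 1.51 m; V_B = Σ kqᵢ/rᵢ = 1.37×10⁵ V.
ΔV = V_B − V_A = 2.85×10⁴ V.
W_field = −qΔV = −(3.99×10⁻⁶ C)(2.85×10⁴ V) = -0.114 J.

-0.114 J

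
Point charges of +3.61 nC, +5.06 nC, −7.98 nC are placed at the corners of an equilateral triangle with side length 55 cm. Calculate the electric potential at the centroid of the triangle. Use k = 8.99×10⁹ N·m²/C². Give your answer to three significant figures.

Electric potential is a scalar, so the contributions from each charge add algebraically: V = Σ kqᵢ/rᵢ.
The distance from each vertex to the centroid is a/√3 = 0.318 m.
V = k[(3.61×10⁻⁹)/(0.318) + (5.06×10⁻⁹)/(0.318) + (-7.98×10⁻⁹)/(0.318)] = 19.5 V.

19.5 V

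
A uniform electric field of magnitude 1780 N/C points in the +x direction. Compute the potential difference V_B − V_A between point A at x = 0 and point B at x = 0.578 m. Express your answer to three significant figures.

-1030 V

In a uniform field, potential decreases in the direction of E: V_B − V_A = −E·Δx.
V_B − V_A = −(1780 V/m)(0.578 m) = -1030 V.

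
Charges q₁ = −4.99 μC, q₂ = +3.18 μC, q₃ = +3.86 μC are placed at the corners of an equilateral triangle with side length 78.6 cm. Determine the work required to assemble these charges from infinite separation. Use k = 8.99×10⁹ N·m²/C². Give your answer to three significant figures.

The work to assemble the configuration equals its total potential energy, U = Σ kqᵢqⱼ/rᵢⱼ over all pairs.
All three pair separations equal the side length, 0.786 m.
U = (-0.181) + (-0.220) + (0.140) = -0.261 J.

-0.261 J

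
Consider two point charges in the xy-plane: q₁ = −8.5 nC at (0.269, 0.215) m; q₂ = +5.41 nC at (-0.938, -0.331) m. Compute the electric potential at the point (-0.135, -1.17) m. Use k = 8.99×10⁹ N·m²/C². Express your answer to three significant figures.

The total potential is the scalar sum of each charge's contribution, V = Σ kqᵢ/rᵢ.
Distances from the field point to each charge: r₁ = 1.44 m, r₂ = 1.16 m.
V = k[(-8.50×10⁻⁹)/(1.44) + (5.41×10⁻⁹)/(1.16)] = -11.1 V.

-11.1 V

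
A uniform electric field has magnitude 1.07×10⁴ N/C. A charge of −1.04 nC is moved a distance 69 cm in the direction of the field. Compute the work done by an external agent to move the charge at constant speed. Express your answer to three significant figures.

7.68×10⁻⁶ J

The potential change for a displacement 69 cm in the direction of the field is ΔV = −Ed = -7380 V.
W_ext = qΔV = 7.68×10⁻⁶ J.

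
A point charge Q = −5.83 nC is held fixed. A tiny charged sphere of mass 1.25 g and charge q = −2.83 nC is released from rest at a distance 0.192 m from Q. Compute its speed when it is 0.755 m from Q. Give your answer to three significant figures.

0.0304 m/s

Only the electrostatic force acts, so mechanical energy is conserved: ½mv² = U₁ − U₂ = kQq(1/r₁ − 1/r₂).
U₁ − U₂ = (8.99×10⁹ N·m²/C²)(-5.83×10⁻⁹ C)(-2.83×10⁻⁹ C)(1/0.192 − 1/0.755) = 5.76×10⁻⁷ J.
v = √(2·5.76×10⁻⁷/1.25×10⁻³) = 0.0304 m/s.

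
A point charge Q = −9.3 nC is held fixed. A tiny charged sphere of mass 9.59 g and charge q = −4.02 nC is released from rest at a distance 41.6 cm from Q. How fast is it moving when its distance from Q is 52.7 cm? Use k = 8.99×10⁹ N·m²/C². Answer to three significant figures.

5.96×10⁻³ m/s

Only the electrostatic force acts, so mechanical energy is conserved: ½mv² = U₁ − U₂ = kQq(1/r₁ − 1/r₂).
U₁ − U₂ = (8.99×10⁹ N·m²/C²)(-9.30×10⁻⁹ C)(-4.02×10⁻⁹ C)(1/0.416 − 1/0.527) = 1.70×10⁻⁷ J.
v = √(2·1.70×10⁻⁷/9.59×10⁻³) = 5.96×10⁻³ m/s.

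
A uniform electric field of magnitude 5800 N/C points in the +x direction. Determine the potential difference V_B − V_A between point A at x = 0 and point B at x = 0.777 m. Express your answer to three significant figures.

In a uniform field, potential decreases in the direction of E: V_B − V_A = −E·Δx.
V_B − V_A = −(5800 V/m)(0.777 m) = -4510 V.

-4510 V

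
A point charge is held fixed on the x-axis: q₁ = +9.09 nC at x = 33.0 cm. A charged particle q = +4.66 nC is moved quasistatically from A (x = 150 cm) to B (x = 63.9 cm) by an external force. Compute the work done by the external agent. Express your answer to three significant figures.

For quasistatic motion the external work equals the change in potential energy: W_ext = qΔV = q(V_B − V_A).
At A: distance to the source charge is 1.17 m; V_A = kq₁/r = 69.8 V.
At B: distance to the source charge is 0.309 m; V_B = kq₁/r = 264 V.
ΔV = V_B − V_A = 195 V.
W_ext = qΔV = (4.66×10⁻⁹ C)(195 V) = 9.07×10⁻⁷ J.

9.07×10⁻⁷ J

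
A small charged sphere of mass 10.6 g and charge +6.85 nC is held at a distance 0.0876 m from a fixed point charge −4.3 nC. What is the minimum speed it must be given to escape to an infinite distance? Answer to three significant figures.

0.0239 m/s

To just escape, total mechanical energy must reach zero at infinity: ½mv²_min + U = 0, so ½mv²_min = −U = |kQq|/r.
|U| = |kQq|/r = (8.99×10⁹ N·m²/C²)(4.30×10⁻⁹)(6.85×10⁻⁹)/(0.0876) = 3.02×10⁻⁶ J.
v_min = √(2|U|/m) = √(2·3.02×10⁻⁶/0.0106) = 0.0239 m/s.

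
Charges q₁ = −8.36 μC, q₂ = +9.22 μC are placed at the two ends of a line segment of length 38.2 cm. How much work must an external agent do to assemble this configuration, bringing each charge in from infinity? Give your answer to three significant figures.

The work to assemble the configuration equals its total potential energy, U = Σ kqᵢqⱼ/rᵢⱼ over all pairs.
The separation is r = 0.382 m.
U = (-1.81) = -1.81 J.

-1.81 J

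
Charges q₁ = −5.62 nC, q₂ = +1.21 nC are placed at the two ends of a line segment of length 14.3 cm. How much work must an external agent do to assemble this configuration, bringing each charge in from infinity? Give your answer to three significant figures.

-4.28×10⁻⁷ J

The assembly work is the sum of pairwise potential energies, U = Σ_{i<j} kqᵢqⱼ/rᵢⱼ.
The separation is r = 0.143 m.
U = (-4.28×10⁻⁷) = -4.28×10⁻⁷ J.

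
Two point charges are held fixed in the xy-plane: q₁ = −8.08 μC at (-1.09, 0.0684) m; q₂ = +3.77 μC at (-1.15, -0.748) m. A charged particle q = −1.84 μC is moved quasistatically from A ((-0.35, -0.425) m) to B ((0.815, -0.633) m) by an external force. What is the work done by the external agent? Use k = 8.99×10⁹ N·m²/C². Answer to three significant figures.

For quasistatic motion the external work equals the change in potential energy: W_ext = qΔV = q(V_B − V_A).
At A: distances to the source charges are 0.889 m, 0.863 m; V_A = Σ kqᵢ/rᵢ = -4.24×10⁴ V.
At B: distances to the source charges are 2.03 m, 1.97 m; V_B = Σ kqᵢ/rᵢ = -1.86×10⁴ V.
ΔV = V_B − V_A = 2.38×10⁴ V.
W_ext = qΔV = (-1.84×10⁻⁶ C)(2.38×10⁴ V) = -0.0438 J.

-0.0438 J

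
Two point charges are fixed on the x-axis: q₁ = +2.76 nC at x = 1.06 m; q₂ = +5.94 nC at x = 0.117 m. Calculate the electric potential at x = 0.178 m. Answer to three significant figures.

The total potential is the scalar sum of each charge's contribution, V = Σ kqᵢ/rᵢ.
Distances from the field point to each charge: r₁ = 0.882 m, r₂ = 0.0610 m.
V = k[(2.76×10⁻⁹)/(0.882) + (5.94×10⁻⁹)/(0.0610)] = 904 V.

904 V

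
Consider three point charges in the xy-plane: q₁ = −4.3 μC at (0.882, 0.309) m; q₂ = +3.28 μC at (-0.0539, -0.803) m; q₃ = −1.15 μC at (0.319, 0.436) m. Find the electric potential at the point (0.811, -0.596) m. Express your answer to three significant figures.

-1.85×10⁴ V

Electric potential is a scalar, so the contributions from each charge add algebraically: V = Σ kqᵢ/rᵢ.
Distances from the field point to each charge: r₁ = 0.908 m, r₂ = 0.889 m, r₃ = 1.14 m.
V = k[(-4.30×10⁻⁶)/(0.908) + (3.28×10⁻⁶)/(0.889) + (-1.15×10⁻⁶)/(1.14)] = -1.85×10⁴ V.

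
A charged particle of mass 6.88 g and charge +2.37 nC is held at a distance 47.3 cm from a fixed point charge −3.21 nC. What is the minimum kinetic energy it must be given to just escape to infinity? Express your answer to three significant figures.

To just escape, total mechanical energy must reach zero at infinity: ½mv²_min + U = 0, so ½mv²_min = −U = |kQq|/r.
|U| = |kQq|/r = (8.99×10⁹ N·m²/C²)(3.21×10⁻⁹)(2.37×10⁻⁹)/(0.473) = 1.45×10⁻⁷ J.

1.45×10⁻⁷ J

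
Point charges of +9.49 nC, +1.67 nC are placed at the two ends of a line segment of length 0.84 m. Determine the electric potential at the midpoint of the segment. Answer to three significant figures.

Electric potential is a scalar, so the contributions from each charge add algebraically: V = Σ kqᵢ/rᵢ.
Each charge is 0.420 m from the midpoint.
V = k[(9.49×10⁻⁹)/(0.420) + (1.67×10⁻⁹)/(0.420)] = 239 V.

239 V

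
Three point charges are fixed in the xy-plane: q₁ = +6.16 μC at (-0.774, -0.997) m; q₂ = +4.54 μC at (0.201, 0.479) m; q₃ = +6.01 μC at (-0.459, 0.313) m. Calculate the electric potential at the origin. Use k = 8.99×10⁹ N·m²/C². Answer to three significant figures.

2.20×10⁵ V

The total potential is the scalar sum of each charge's contribution, V = Σ kqᵢ/rᵢ.
Distances from the field point to each charge: r₁ = 1.26 m, r₂ = 0.519 m, r₃ = 0.556 m.
V = k[(6.16×10⁻⁶)/(1.26) + (4.54×10⁻⁶)/(0.519) + (6.01×10⁻⁶)/(0.556)] = 2.20×10⁵ V.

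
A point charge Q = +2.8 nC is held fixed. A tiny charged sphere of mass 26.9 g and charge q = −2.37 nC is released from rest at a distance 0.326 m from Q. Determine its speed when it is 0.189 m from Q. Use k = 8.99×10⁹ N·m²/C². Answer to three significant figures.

Only the electrostatic force acts, so mechanical energy is conserved: ½mv² = U₁ − U₂ = kQq(1/r₁ − 1/r₂).
U₁ − U₂ = (8.99×10⁹ N·m²/C²)(2.80×10⁻⁹ C)(-2.37×10⁻⁹ C)(1/0.326 − 1/0.189) = 1.33×10⁻⁷ J.
v = √(2·1.33×10⁻⁷/0.0269) = 3.14×10⁻³ m/s.

3.14×10⁻³ m/s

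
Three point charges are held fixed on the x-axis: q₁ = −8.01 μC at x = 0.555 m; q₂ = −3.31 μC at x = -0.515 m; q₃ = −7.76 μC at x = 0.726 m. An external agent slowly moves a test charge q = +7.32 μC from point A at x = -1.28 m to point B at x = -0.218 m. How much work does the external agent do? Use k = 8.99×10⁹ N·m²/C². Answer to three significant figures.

For quasistatic motion the external work equals the change in potential energy: W_ext = qΔV = q(V_B − V_A).
At A: distances to the source charges are 1.83 m, 0.765 m, 2.01 m; V_A = Σ kqᵢ/rᵢ = -1.13×10⁵ V.
At B: distances to the source charges are 0.773 m, 0.297 m, 0.944 m; V_B = Σ kqᵢ/rᵢ = -2.67×10⁵ V.
ΔV = V_B − V_A = -1.54×10⁵ V.
W_ext = qΔV = (7.32×10⁻⁶ C)(-1.54×10⁵ V) = -1.13 J.

-1.13 J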